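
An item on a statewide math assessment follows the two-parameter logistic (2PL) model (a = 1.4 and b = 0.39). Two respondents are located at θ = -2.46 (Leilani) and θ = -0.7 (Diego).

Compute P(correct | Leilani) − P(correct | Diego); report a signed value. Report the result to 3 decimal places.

-0.160

P(θ) = 1 / (1 + exp(−a(θ − b)))
P(Leilani) = 0.0182  [exponent -3.9900]
P(Diego) = 0.1786  [exponent -1.5260]
Difference = 0.0182 − 0.1786 = -0.1604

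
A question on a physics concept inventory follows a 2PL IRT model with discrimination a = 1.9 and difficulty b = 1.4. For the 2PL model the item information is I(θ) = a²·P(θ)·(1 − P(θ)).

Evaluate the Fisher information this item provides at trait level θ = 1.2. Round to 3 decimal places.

P = 1/(1+e^{0.3800}) = 0.4061
P(1−P) = 0.4061 × 0.5939 = 0.2412
I = a² × P(1−P) = 1.9² × 0.2412 = 0.87069

0.871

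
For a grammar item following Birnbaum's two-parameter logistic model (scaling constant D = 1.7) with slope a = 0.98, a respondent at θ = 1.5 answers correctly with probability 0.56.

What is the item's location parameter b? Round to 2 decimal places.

P(θ) = 1 / (1 + exp(−D·a(θ − b)))
logit(0.56) = ln(0.56/0.44) = 0.2412
b = θ − logit/(1.7·a) = 1.5 − 0.2412/1.6660 = 1.3552

1.36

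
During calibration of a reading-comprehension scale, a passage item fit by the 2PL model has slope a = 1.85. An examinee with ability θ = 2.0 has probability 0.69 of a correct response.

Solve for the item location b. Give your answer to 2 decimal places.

P(θ) = 1 / (1 + exp(−a(θ − b)))
logit(0.69) = ln(0.69/0.31) = 0.8001
b = θ − logit/(a) = 2.0 − 0.8001/1.8500 = 1.5675

1.57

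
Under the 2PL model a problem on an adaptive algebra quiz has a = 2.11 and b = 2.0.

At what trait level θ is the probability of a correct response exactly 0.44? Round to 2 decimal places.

P(θ) = 1 / (1 + exp(−a(θ − b)))
logit = ln(0.4400/0.5600) = -0.2412
θ = b + logit/(a) = 2.0 + (-0.2412)/2.1100 = 1.8857

1.89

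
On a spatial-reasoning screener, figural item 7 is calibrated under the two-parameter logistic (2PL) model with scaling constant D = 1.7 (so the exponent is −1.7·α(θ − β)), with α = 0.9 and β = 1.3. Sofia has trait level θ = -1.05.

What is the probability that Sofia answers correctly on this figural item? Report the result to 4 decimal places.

P(θ) = 1 / (1 + exp(−D·α(θ − β)))
Exponent: 1.7 × 0.9 × (-1.05 − 1.3) = -3.5955
1/(1 + e^{3.5955}) = 0.0267
P = 0.0267

0.0267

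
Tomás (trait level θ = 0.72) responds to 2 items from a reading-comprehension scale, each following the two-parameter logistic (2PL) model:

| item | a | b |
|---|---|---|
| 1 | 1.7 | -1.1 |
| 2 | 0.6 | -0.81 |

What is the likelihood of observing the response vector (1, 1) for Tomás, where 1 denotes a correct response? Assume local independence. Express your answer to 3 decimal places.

0.684

P(θ) = 1 / (1 + exp(−a(θ − b)))
P_1 = 1/(1+e^{-3.0940}) = 0.9566
P_2 = 1/(1+e^{-0.9180}) = 0.7146
L = P_1 × P_2 = 0.9566 × 0.7146 = 0.68365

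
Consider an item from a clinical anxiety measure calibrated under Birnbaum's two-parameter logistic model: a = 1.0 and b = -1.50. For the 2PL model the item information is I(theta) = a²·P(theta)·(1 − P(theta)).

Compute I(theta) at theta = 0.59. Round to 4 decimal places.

0.0980

P = 1/(1+e^{-2.0900}) = 0.8899
P(1−P) = 0.8899 × 0.1101 = 0.0980
I = a² × P(1−P) = 1.0² × 0.0980 = 0.09796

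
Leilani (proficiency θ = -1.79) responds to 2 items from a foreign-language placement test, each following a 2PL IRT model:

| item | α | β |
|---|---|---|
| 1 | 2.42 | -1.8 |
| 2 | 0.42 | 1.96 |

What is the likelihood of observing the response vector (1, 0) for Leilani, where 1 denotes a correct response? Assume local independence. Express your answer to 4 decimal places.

P(θ) = 1 / (1 + exp(−α(θ − β)))
P_1 = 1/(1+e^{-0.0242}) = 0.5060
P_2 = 1/(1+e^{1.5750}) = 0.1715
L = P_1 × (1−P_2) = 0.5060 × 0.8285 = 0.41926

0.4193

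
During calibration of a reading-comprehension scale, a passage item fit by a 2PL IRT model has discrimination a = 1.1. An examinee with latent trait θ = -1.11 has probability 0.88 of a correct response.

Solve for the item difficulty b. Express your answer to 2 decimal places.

P(θ) = 1 / (1 + exp(−a(θ − b)))
logit(0.88) = ln(0.88/0.12) = 1.9924
b = θ − logit/(a) = -1.11 − 1.9924/1.1000 = -2.9213

-2.92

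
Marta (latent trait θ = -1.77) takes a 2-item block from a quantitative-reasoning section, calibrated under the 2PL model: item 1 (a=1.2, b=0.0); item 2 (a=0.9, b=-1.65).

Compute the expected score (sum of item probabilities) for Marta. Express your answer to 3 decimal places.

P(θ) = 1 / (1 + exp(−a(θ − b)))
P_1 = 1/(1+e^{2.1240}) = 0.1068
P_2 = 1/(1+e^{0.1080}) = 0.4730
E[score] = 0.1068 + 0.4730 = 0.5798

0.580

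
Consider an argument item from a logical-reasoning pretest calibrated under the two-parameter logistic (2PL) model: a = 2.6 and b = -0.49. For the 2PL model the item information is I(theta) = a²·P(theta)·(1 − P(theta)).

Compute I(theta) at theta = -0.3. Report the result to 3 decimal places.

1.591

P = 1/(1+e^{-0.4940}) = 0.6210
P(1−P) = 0.6210 × 0.3790 = 0.2353
I = a² × P(1−P) = 2.6² × 0.2353 = 1.59095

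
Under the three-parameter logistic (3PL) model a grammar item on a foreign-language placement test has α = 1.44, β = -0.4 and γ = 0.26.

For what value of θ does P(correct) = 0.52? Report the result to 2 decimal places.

-0.83

P(θ) = γ + (1 − γ) · 1 / (1 + exp(−α(θ − β)))
Remove guessing floor: (0.52 − 0.26)/(1 − 0.26) = 0.3514
logit = ln(0.3514/0.6486) = -0.6131
θ = β + logit/(α) = -0.4 + (-0.6131)/1.4400 = -0.8258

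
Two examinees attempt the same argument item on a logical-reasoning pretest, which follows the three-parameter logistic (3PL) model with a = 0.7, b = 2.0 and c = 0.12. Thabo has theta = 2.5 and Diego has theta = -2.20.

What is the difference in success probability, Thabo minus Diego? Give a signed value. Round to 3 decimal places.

P(theta) = c + (1 − c) · 1 / (1 + exp(−a(theta − b)))
P(Thabo) = 0.6362  [exponent 0.3500]
P(Diego) = 0.1642  [exponent -2.9400]
Difference = 0.6362 − 0.1642 = 0.4720

0.472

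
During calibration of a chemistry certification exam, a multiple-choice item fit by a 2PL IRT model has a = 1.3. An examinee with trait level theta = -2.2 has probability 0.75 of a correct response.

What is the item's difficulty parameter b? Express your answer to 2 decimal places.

P(theta) = 1 / (1 + exp(−a(theta − b)))
logit(0.75) = ln(0.75/0.25) = 1.0986
b = theta − logit/(a) = -2.2 − 1.0986/1.3000 = -3.0451

-3.05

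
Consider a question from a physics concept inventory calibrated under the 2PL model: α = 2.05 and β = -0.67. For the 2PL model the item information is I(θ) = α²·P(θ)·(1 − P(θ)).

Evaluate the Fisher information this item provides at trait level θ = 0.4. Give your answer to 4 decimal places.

P = 1/(1+e^{-2.1935}) = 0.8997
P(1−P) = 0.8997 × 0.1003 = 0.0903
I = α² × P(1−P) = 2.05² × 0.0903 = 0.37935

0.3794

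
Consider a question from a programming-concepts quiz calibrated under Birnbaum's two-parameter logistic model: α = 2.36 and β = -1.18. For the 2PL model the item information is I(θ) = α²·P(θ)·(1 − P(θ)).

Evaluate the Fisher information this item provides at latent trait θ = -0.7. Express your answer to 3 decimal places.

P = 1/(1+e^{-1.1328}) = 0.7564
P(1−P) = 0.7564 × 0.2436 = 0.1843
I = α² × P(1−P) = 2.36² × 0.1843 = 1.02638

1.026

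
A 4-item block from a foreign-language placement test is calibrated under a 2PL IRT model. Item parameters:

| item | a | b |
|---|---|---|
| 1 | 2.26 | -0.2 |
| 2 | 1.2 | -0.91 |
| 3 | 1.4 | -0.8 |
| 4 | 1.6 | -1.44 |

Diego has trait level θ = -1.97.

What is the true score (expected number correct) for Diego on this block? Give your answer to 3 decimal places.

P(θ) = 1 / (1 + exp(−a(θ − b)))
P_1 = 1/(1+e^{4.0002}) = 0.0180
P_2 = 1/(1+e^{1.2720}) = 0.2189
P_3 = 1/(1+e^{1.6380}) = 0.1627
P_4 = 1/(1+e^{0.8480}) = 0.2999
E[score] = 0.0180 + 0.2189 + 0.1627 + 0.2999 = 0.6995

0.699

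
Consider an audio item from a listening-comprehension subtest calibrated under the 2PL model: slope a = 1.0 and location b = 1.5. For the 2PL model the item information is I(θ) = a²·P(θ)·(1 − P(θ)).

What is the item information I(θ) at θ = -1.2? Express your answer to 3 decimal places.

0.059

P = 1/(1+e^{2.7000}) = 0.0630
P(1−P) = 0.0630 × 0.9370 = 0.0590
I = a² × P(1−P) = 1.0² × 0.0590 = 0.05901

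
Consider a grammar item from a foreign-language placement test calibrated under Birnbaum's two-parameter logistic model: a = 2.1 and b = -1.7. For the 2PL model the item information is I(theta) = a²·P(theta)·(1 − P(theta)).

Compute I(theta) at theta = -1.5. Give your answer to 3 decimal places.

1.055

P = 1/(1+e^{-0.4200}) = 0.6035
P(1−P) = 0.6035 × 0.3965 = 0.2393
I = a² × P(1−P) = 2.1² × 0.2393 = 1.05527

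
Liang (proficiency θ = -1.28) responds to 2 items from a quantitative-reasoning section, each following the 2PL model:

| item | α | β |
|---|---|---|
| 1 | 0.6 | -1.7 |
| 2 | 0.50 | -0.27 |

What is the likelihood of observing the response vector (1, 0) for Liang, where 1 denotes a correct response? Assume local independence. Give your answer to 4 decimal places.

P(θ) = 1 / (1 + exp(−α(θ − β)))
P_1 = 1/(1+e^{-0.2520}) = 0.5627
P_2 = 1/(1+e^{0.5050}) = 0.3764
L = P_1 × (1−P_2) = 0.5627 × 0.6236 = 0.35090

0.3509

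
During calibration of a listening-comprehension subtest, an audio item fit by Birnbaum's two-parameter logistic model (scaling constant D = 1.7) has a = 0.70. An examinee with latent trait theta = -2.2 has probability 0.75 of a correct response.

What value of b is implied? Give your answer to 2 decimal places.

P(theta) = 1 / (1 + exp(−D·a(theta − b)))
logit(0.75) = ln(0.75/0.25) = 1.0986
b = theta − logit/(1.7·a) = -2.2 − 1.0986/1.1900 = -3.1232

-3.12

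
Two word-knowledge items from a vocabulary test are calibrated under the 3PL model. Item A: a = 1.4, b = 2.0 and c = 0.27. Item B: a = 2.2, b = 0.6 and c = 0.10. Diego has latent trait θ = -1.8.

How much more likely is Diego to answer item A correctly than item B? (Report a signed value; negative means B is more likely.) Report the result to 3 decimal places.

P(θ) = c + (1 − c) · 1 / (1 + exp(−a(θ − b)))
P_A = 0.2736
P_B = 0.1046
P_A − P_B = 0.1690

0.169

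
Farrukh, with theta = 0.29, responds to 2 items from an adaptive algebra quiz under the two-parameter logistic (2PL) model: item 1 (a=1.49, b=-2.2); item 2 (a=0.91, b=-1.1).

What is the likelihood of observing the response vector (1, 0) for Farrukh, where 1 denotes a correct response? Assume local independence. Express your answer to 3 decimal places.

0.215

P(theta) = 1 / (1 + exp(−a(theta − b)))
P_1 = 1/(1+e^{-3.7101}) = 0.9761
P_2 = 1/(1+e^{-1.2649}) = 0.7799
L = P_1 × (1−P_2) = 0.9761 × 0.2201 = 0.21487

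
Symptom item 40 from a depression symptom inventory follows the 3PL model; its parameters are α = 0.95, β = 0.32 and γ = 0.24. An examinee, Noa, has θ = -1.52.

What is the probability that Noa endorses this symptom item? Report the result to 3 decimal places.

0.353

P(θ) = γ + (1 − γ) · 1 / (1 + exp(−α(θ − β)))
Exponent: 0.95 × (-1.52 − 0.32) = -1.7480
1/(1 + e^{1.7480}) = 0.1483
P = 0.24 + 0.76 × 0.1483 = 0.3527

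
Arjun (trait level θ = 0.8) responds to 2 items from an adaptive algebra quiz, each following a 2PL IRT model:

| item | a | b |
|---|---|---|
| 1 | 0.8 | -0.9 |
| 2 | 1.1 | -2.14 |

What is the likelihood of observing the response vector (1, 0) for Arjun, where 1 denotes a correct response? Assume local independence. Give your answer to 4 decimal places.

0.0302

P(θ) = 1 / (1 + exp(−a(θ − b)))
P_1 = 1/(1+e^{-1.3600}) = 0.7958
P_2 = 1/(1+e^{-3.2340}) = 0.9621
L = P_1 × (1−P_2) = 0.7958 × 0.0379 = 0.03016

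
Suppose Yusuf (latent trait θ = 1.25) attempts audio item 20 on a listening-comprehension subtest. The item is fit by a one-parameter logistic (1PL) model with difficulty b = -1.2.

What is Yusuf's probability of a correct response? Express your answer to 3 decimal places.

0.921

P(θ) = 1 / (1 + exp(−(θ − b)))
Exponent: (1.25 − (-1.2)) = 2.4500
1/(1 + e^{-2.4500}) = 0.9206
P = 0.9206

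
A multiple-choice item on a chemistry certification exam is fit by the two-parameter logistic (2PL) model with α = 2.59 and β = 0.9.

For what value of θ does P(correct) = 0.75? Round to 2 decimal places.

1.32

P(θ) = 1 / (1 + exp(−α(θ − β)))
logit = ln(0.7500/0.2500) = 1.0986
θ = β + logit/(α) = 0.9 + 1.0986/2.5900 = 1.3242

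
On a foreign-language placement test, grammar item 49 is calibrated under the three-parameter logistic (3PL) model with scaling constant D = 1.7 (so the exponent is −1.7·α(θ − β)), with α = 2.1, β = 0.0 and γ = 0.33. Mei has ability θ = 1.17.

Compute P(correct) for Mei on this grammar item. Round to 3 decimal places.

0.990

P(θ) = γ + (1 − γ) · 1 / (1 + exp(−D·α(θ − β)))
Exponent: 1.7 × 2.1 × (1.17 − 0.0) = 4.1769
1/(1 + e^{-4.1769}) = 0.9849
P = 0.33 + 0.67 × 0.9849 = 0.9899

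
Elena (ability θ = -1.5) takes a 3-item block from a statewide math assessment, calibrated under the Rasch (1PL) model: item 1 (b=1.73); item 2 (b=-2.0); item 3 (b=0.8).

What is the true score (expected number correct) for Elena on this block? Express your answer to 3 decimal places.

0.752

P(θ) = 1 / (1 + exp(−(θ − b)))
P_1 = 1/(1+e^{3.2300}) = 0.0381
P_2 = 1/(1+e^{-0.5000}) = 0.6225
P_3 = 1/(1+e^{2.3000}) = 0.0911
E[score] = 0.0381 + 0.6225 + 0.0911 = 0.7516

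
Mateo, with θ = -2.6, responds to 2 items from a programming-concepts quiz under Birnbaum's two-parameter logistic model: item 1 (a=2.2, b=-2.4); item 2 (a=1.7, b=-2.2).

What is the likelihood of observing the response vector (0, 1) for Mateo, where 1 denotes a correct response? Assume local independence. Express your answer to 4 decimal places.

P(θ) = 1 / (1 + exp(−a(θ − b)))
P_1 = 1/(1+e^{0.4400}) = 0.3917
P_2 = 1/(1+e^{0.6800}) = 0.3363
L = (1−P_1) × P_2 = 0.6083 × 0.3363 = 0.20453

0.2045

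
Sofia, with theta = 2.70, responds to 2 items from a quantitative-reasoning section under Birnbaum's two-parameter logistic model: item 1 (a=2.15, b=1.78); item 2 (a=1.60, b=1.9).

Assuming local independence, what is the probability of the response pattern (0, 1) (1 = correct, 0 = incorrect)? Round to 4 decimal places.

P(theta) = 1 / (1 + exp(−a(theta − b)))
P_1 = 1/(1+e^{-1.9780}) = 0.8785
P_2 = 1/(1+e^{-1.2800}) = 0.7824
L = (1−P_1) × P_2 = 0.1215 × 0.7824 = 0.09509

0.0951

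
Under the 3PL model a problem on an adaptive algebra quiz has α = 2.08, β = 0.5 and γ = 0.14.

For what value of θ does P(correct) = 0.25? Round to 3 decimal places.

-0.423

P(θ) = γ + (1 − γ) · 1 / (1 + exp(−α(θ − β)))
Remove guessing floor: (0.25 − 0.14)/(1 − 0.14) = 0.1279
logit = ln(0.1279/0.8721) = -1.9196
θ = β + logit/(α) = 0.5 + (-1.9196)/2.0800 = -0.4229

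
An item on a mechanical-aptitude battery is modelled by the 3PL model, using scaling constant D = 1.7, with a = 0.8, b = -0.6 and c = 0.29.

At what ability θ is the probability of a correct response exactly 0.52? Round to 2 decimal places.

-1.14

P(θ) = c + (1 − c) · 1 / (1 + exp(−D·a(θ − b)))
Remove guessing floor: (0.52 − 0.29)/(1 − 0.29) = 0.3239
logit = ln(0.3239/0.6761) = -0.7357
θ = b + logit/(1.7·a) = -0.6 + (-0.7357)/1.3600 = -1.1410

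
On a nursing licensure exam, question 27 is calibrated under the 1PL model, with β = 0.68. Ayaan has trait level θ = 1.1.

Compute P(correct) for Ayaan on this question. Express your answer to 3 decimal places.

P(θ) = 1 / (1 + exp(−(θ − β)))
Exponent: (1.1 − 0.68) = 0.4200
1/(1 + e^{-0.4200}) = 0.6035
P = 0.6035

0.603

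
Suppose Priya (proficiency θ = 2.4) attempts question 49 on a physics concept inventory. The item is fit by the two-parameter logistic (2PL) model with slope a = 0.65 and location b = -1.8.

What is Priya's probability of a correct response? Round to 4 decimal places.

P(θ) = 1 / (1 + exp(−a(θ − b)))
Exponent: 0.65 × (2.4 − (-1.8)) = 2.7300
1/(1 + e^{-2.7300}) = 0.9388

0.9388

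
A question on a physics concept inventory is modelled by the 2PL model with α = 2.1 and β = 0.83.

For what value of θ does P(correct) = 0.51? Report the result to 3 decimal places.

P(θ) = 1 / (1 + exp(−α(θ − β)))
logit = ln(0.5100/0.4900) = 0.0400
θ = β + logit/(α) = 0.83 + 0.0400/2.1000 = 0.8491

0.849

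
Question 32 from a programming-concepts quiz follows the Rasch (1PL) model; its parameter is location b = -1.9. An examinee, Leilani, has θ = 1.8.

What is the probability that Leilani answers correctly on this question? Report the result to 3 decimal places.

0.976

P(θ) = 1 / (1 + exp(−(θ − b)))
Exponent: (1.8 − (-1.9)) = 3.7000
1/(1 + e^{-3.7000}) = 0.9759
P = 0.9759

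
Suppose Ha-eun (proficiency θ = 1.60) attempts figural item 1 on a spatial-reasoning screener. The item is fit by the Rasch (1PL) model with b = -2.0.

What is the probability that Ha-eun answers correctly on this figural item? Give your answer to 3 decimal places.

0.973

P(θ) = 1 / (1 + exp(−(θ − b)))
Exponent: (1.60 − (-2.0)) = 3.6000
1/(1 + e^{-3.6000}) = 0.9734
P = 0.9734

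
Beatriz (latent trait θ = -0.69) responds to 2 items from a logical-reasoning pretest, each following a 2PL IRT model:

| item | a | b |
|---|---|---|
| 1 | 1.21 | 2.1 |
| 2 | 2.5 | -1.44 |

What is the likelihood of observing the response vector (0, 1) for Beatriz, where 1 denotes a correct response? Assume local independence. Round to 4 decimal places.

P(θ) = 1 / (1 + exp(−a(θ − b)))
P_1 = 1/(1+e^{3.3759}) = 0.0331
P_2 = 1/(1+e^{-1.8750}) = 0.8670
L = (1−P_1) × P_2 = 0.9669 × 0.8670 = 0.83837

0.8384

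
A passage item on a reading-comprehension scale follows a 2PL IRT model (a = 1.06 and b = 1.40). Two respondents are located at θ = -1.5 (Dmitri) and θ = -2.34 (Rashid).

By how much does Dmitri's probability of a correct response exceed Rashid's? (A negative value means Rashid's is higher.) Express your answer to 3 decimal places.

P(θ) = 1 / (1 + exp(−a(θ − b)))
P(Dmitri) = 0.0442  [exponent -3.0740]
P(Rashid) = 0.0186  [exponent -3.9644]
Difference = 0.0442 − 0.0186 = 0.0256

0.026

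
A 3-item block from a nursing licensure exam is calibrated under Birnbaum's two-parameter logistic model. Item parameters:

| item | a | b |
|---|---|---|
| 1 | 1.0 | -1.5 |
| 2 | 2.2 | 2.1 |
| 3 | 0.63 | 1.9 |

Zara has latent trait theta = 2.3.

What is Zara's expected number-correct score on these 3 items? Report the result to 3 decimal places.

2.149

P(theta) = 1 / (1 + exp(−a(theta − b)))
P_1 = 1/(1+e^{-3.8000}) = 0.9781
P_2 = 1/(1+e^{-0.4400}) = 0.6083
P_3 = 1/(1+e^{-0.2520}) = 0.5627
E[score] = 0.9781 + 0.6083 + 0.5627 = 2.1490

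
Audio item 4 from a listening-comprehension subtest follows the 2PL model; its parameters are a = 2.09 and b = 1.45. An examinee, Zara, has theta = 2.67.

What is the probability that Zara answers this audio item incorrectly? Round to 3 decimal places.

0.072

P(theta) = 1 / (1 + exp(−a(theta − b)))
Exponent: 2.09 × (2.67 − 1.45) = 2.5498
1/(1 + e^{-2.5498}) = 0.9276
P(incorrect) = 1 − 0.9276 = 0.0724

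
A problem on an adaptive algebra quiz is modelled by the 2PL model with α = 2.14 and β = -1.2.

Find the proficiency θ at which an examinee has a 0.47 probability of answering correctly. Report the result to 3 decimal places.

-1.256

P(θ) = 1 / (1 + exp(−α(θ − β)))
logit = ln(0.4700/0.5300) = -0.1201
θ = β + logit/(α) = -1.2 + (-0.1201)/2.1400 = -1.2561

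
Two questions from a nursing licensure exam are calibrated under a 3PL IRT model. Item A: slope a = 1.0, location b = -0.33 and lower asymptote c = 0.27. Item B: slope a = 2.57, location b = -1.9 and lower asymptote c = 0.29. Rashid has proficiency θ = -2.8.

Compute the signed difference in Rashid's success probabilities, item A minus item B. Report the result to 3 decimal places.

P(θ) = c + (1 − c) · 1 / (1 + exp(−a(θ − b)))
P_A = 0.3269
P_B = 0.3539
P_A − P_B = -0.0270

-0.027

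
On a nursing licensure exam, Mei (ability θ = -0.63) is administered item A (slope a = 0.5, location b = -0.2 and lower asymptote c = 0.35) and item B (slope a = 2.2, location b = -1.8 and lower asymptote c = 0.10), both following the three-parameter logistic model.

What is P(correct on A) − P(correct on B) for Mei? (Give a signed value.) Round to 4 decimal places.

P(θ) = c + (1 − c) · 1 / (1 + exp(−a(θ − b)))
P_A = 0.6402
P_B = 0.9363
P_A − P_B = -0.2961

-0.2961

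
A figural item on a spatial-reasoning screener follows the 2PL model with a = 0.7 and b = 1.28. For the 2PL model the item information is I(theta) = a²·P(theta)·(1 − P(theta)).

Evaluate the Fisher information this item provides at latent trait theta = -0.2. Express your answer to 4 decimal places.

0.0947

P = 1/(1+e^{1.0360}) = 0.2619
P(1−P) = 0.2619 × 0.7381 = 0.1933
I = a² × P(1−P) = 0.7² × 0.1933 = 0.09473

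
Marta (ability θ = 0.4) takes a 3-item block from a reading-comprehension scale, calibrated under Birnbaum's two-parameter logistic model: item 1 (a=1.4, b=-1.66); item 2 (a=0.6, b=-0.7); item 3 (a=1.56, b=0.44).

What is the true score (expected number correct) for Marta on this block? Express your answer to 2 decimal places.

2.09

P(θ) = 1 / (1 + exp(−a(θ − b)))
P_1 = 1/(1+e^{-2.8840}) = 0.9470
P_2 = 1/(1+e^{-0.6600}) = 0.6593
P_3 = 1/(1+e^{0.0624}) = 0.4844
E[score] = 0.9470 + 0.6593 + 0.4844 = 2.0907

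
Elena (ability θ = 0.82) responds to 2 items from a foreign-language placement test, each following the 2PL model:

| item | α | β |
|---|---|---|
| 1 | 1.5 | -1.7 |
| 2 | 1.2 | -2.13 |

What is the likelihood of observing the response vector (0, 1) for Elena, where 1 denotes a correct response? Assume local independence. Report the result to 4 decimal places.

0.0217

P(θ) = 1 / (1 + exp(−α(θ − β)))
P_1 = 1/(1+e^{-3.7800}) = 0.9777
P_2 = 1/(1+e^{-3.5400}) = 0.9718
L = (1−P_1) × P_2 = 0.0223 × 0.9718 = 0.02168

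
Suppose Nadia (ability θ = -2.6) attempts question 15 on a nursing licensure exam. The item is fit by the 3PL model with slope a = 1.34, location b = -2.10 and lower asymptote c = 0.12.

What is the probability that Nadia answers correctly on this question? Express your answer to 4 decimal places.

P(θ) = c + (1 − c) · 1 / (1 + exp(−a(θ − b)))
Exponent: 1.34 × (-2.6 − (-2.10)) = -0.6700
1/(1 + e^{0.6700}) = 0.3385
P = 0.12 + 0.88 × 0.3385 = 0.4179

0.4179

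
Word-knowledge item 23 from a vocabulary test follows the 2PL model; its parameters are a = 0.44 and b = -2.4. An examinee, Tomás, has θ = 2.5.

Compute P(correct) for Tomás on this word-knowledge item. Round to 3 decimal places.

0.896

P(θ) = 1 / (1 + exp(−a(θ − b)))
Exponent: 0.44 × (2.5 − (-2.4)) = 2.1560
1/(1 + e^{-2.1560}) = 0.8962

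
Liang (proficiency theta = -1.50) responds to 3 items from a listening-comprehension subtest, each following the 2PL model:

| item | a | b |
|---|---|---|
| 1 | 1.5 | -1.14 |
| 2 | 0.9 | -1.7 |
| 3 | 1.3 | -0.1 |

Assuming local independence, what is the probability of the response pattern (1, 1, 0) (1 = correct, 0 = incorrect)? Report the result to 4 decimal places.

P(theta) = 1 / (1 + exp(−a(theta − b)))
P_1 = 1/(1+e^{0.5400}) = 0.3682
P_2 = 1/(1+e^{-0.1800}) = 0.5449
P_3 = 1/(1+e^{1.8200}) = 0.1394
L = P_1 × P_2 × (1−P_3) = 0.3682 × 0.5449 × 0.8606 = 0.17264

0.1726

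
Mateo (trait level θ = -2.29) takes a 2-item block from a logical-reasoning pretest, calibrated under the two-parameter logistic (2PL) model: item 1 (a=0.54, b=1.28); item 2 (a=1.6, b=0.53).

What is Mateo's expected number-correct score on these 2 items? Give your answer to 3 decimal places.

0.138

P(θ) = 1 / (1 + exp(−a(θ − b)))
P_1 = 1/(1+e^{1.9278}) = 0.1270
P_2 = 1/(1+e^{4.5120}) = 0.0109
E[score] = 0.1270 + 0.0109 = 0.1379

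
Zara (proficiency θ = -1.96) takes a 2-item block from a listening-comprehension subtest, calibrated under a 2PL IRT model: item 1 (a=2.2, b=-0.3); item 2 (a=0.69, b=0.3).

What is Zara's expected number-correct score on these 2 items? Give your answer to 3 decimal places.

P(θ) = 1 / (1 + exp(−a(θ − b)))
P_1 = 1/(1+e^{3.6520}) = 0.0253
P_2 = 1/(1+e^{1.5594}) = 0.1737
E[score] = 0.0253 + 0.1737 = 0.1990

0.199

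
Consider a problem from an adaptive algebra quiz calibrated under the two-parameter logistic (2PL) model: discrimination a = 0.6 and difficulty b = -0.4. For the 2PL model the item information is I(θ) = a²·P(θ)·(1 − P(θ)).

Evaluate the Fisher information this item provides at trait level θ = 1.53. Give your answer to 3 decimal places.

P = 1/(1+e^{-1.1580}) = 0.7610
P(1−P) = 0.7610 × 0.2390 = 0.1819
I = a² × P(1−P) = 0.6² × 0.1819 = 0.06548

0.065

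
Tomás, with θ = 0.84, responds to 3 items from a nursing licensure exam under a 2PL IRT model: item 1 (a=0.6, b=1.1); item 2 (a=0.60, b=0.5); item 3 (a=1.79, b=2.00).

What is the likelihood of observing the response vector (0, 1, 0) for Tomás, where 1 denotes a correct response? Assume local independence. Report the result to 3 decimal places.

0.264

P(θ) = 1 / (1 + exp(−a(θ − b)))
P_1 = 1/(1+e^{0.1560}) = 0.4611
P_2 = 1/(1+e^{-0.2040}) = 0.5508
P_3 = 1/(1+e^{2.0764}) = 0.1114
L = (1−P_1) × P_2 × (1−P_3) = 0.5389 × 0.5508 × 0.8886 = 0.26378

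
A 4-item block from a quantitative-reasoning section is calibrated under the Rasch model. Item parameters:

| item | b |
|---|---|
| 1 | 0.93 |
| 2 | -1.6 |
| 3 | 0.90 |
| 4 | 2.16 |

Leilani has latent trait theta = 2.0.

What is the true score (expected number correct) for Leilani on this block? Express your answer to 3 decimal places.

2.928

P(theta) = 1 / (1 + exp(−(theta − b)))
P_1 = 1/(1+e^{-1.0700}) = 0.7446
P_2 = 1/(1+e^{-3.6000}) = 0.9734
P_3 = 1/(1+e^{-1.1000}) = 0.7503
P_4 = 1/(1+e^{0.1600}) = 0.4601
E[score] = 0.7446 + 0.9734 + 0.7503 + 0.4601 = 2.9283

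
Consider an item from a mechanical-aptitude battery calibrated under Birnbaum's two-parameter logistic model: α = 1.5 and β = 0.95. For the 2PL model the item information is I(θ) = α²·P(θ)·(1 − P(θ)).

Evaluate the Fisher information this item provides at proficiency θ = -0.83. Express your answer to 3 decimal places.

0.136

P = 1/(1+e^{2.6700}) = 0.0648
P(1−P) = 0.0648 × 0.9352 = 0.0606
I = α² × P(1−P) = 1.5² × 0.0606 = 0.13629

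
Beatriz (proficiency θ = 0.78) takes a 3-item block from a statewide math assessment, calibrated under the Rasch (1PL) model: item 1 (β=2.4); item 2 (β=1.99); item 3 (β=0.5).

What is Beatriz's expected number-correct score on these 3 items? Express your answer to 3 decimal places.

P(θ) = 1 / (1 + exp(−(θ − β)))
P_1 = 1/(1+e^{1.6200}) = 0.1652
P_2 = 1/(1+e^{1.2100}) = 0.2297
P_3 = 1/(1+e^{-0.2800}) = 0.5695
E[score] = 0.1652 + 0.2297 + 0.5695 = 0.9645

0.964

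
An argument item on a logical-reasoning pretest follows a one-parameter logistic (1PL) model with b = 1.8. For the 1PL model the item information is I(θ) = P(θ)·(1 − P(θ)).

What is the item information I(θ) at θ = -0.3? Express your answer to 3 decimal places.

0.097

P = 1/(1+e^{2.1000}) = 0.1091
P(1−P) = 0.1091 × 0.8909 = 0.0972
I = P(1−P) = 0.09719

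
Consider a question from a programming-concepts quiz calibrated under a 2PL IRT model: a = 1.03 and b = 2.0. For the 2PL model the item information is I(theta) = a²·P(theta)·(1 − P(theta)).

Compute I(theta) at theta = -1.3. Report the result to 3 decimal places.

0.033

P = 1/(1+e^{3.3990}) = 0.0323
P(1−P) = 0.0323 × 0.9677 = 0.0313
I = a² × P(1−P) = 1.03² × 0.0313 = 0.03319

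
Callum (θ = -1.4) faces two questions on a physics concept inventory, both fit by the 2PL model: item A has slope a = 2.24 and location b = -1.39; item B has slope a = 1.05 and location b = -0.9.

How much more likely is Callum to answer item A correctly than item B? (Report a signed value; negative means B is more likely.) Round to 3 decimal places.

0.123

P(θ) = 1 / (1 + exp(−a(θ − b)))
P_A = 0.4944
P_B = 0.3717
P_A − P_B = 0.1227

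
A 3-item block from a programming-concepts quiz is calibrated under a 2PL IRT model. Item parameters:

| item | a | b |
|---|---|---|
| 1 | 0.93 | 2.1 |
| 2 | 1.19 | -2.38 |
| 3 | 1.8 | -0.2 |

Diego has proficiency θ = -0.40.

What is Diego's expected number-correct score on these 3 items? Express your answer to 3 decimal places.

1.413

P(θ) = 1 / (1 + exp(−a(θ − b)))
P_1 = 1/(1+e^{2.3250}) = 0.0891
P_2 = 1/(1+e^{-2.3562}) = 0.9134
P_3 = 1/(1+e^{0.3600}) = 0.4110
E[score] = 0.0891 + 0.9134 + 0.4110 = 1.4135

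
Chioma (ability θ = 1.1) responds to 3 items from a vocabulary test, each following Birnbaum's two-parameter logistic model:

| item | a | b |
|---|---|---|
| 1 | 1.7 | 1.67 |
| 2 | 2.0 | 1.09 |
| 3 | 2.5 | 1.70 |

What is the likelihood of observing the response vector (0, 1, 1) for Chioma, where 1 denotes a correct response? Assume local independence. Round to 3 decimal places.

0.067

P(θ) = 1 / (1 + exp(−a(θ − b)))
P_1 = 1/(1+e^{0.9690}) = 0.2751
P_2 = 1/(1+e^{-0.0200}) = 0.5050
P_3 = 1/(1+e^{1.5000}) = 0.1824
L = (1−P_1) × P_2 × P_3 = 0.7249 × 0.5050 × 0.1824 = 0.06678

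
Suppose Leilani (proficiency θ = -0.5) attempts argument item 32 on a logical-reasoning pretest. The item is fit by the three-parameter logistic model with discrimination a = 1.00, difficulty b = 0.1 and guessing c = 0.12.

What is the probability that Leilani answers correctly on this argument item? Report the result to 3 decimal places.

P(θ) = c + (1 − c) · 1 / (1 + exp(−a(θ − b)))
Exponent: 1.00 × (-0.5 − 0.1) = -0.6000
1/(1 + e^{0.6000}) = 0.3543
P = 0.12 + 0.88 × 0.3543 = 0.4318

0.432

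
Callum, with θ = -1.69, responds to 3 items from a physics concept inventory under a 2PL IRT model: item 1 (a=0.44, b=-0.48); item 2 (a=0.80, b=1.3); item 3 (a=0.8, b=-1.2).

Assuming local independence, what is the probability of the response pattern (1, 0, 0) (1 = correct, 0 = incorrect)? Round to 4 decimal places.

P(θ) = 1 / (1 + exp(−a(θ − b)))
P_1 = 1/(1+e^{0.5324}) = 0.3700
P_2 = 1/(1+e^{2.3920}) = 0.0838
P_3 = 1/(1+e^{0.3920}) = 0.4032
L = P_1 × (1−P_2) × (1−P_3) = 0.3700 × 0.9162 × 0.5968 = 0.20228

0.2023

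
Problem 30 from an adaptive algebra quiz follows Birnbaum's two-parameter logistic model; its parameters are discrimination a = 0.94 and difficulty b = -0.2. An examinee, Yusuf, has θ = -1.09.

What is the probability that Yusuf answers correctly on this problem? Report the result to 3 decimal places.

0.302

P(θ) = 1 / (1 + exp(−a(θ − b)))
Exponent: 0.94 × (-1.09 − (-0.2)) = -0.8366
1/(1 + e^{0.8366}) = 0.3023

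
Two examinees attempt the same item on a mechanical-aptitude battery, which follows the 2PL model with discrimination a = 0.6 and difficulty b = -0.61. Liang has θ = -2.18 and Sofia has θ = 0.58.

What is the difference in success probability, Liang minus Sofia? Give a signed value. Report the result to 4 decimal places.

-0.3908

P(θ) = 1 / (1 + exp(−a(θ − b)))
P(Liang) = 0.2805  [exponent -0.9420]
P(Sofia) = 0.6713  [exponent 0.7140]
Difference = 0.2805 − 0.6713 = -0.3908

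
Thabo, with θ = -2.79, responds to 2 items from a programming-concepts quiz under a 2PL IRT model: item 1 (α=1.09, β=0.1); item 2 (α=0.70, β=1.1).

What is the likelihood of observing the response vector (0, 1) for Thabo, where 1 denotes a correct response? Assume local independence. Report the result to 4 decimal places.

P(θ) = 1 / (1 + exp(−α(θ − β)))
P_1 = 1/(1+e^{3.1501}) = 0.0411
P_2 = 1/(1+e^{2.7230}) = 0.0616
L = (1−P_1) × P_2 = 0.9589 × 0.0616 = 0.05910

0.0591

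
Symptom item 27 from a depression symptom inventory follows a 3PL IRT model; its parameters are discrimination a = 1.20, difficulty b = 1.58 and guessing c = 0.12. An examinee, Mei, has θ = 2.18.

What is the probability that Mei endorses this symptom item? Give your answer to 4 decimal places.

0.7119

P(θ) = c + (1 − c) · 1 / (1 + exp(−a(θ − b)))
Exponent: 1.20 × (2.18 − 1.58) = 0.7200
1/(1 + e^{-0.7200}) = 0.6726
P = 0.12 + 0.88 × 0.6726 = 0.7119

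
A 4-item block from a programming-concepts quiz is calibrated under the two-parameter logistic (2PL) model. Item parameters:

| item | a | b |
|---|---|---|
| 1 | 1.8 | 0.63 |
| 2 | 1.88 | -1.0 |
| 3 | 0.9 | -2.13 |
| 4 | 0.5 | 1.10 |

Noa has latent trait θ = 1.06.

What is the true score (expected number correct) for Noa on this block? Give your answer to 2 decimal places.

P(θ) = 1 / (1 + exp(−a(θ − b)))
P_1 = 1/(1+e^{-0.7740}) = 0.6844
P_2 = 1/(1+e^{-3.8728}) = 0.9796
P_3 = 1/(1+e^{-2.8710}) = 0.9464
P_4 = 1/(1+e^{0.0200}) = 0.4950
E[score] = 0.6844 + 0.9796 + 0.9464 + 0.4950 = 3.1054

3.11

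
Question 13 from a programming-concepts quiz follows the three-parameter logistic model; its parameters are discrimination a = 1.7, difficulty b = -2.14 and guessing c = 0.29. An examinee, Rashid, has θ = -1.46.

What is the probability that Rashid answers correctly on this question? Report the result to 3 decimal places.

0.830

P(θ) = c + (1 − c) · 1 / (1 + exp(−a(θ − b)))
Exponent: 1.7 × (-1.46 − (-2.14)) = 1.1560
1/(1 + e^{-1.1560}) = 0.7606
P = 0.29 + 0.71 × 0.7606 = 0.8300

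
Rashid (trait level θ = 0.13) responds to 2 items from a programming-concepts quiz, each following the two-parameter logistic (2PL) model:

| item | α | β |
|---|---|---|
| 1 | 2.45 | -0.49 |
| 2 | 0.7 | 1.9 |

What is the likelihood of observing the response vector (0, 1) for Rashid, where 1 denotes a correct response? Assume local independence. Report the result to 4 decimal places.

0.0403

P(θ) = 1 / (1 + exp(−α(θ − β)))
P_1 = 1/(1+e^{-1.5190}) = 0.8204
P_2 = 1/(1+e^{1.2390}) = 0.2246
L = (1−P_1) × P_2 = 0.1796 × 0.2246 = 0.04034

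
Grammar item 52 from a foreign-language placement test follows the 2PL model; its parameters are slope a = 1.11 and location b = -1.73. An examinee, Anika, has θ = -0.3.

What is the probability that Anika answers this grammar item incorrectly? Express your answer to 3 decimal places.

0.170

P(θ) = 1 / (1 + exp(−a(θ − b)))
Exponent: 1.11 × (-0.3 − (-1.73)) = 1.5873
1/(1 + e^{-1.5873}) = 0.8302
P(incorrect) = 1 − 0.8302 = 0.1698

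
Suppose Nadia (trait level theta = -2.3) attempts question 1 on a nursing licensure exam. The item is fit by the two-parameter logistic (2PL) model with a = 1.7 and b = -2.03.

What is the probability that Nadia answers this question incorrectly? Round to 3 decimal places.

0.613

P(theta) = 1 / (1 + exp(−a(theta − b)))
Exponent: 1.7 × (-2.3 − (-2.03)) = -0.4590
1/(1 + e^{0.4590}) = 0.3872
P(incorrect) = 1 − 0.3872 = 0.6128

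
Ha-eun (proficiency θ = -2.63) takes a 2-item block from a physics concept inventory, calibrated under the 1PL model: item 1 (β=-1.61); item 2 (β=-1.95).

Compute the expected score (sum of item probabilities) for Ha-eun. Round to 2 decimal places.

0.60

P(θ) = 1 / (1 + exp(−(θ − β)))
P_1 = 1/(1+e^{1.0200}) = 0.2650
P_2 = 1/(1+e^{0.6800}) = 0.3363
E[score] = 0.2650 + 0.3363 = 0.6013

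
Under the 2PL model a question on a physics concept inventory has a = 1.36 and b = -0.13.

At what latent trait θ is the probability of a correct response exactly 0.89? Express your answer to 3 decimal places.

P(θ) = 1 / (1 + exp(−a(θ − b)))
logit = ln(0.8900/0.1100) = 2.0907
θ = b + logit/(a) = -0.13 + 2.0907/1.3600 = 1.4073

1.407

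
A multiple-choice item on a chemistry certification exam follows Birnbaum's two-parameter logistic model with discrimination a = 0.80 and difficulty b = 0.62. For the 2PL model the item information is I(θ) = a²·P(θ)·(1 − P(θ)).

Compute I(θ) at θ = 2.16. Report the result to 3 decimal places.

0.112

P = 1/(1+e^{-1.2320}) = 0.7742
P(1−P) = 0.7742 × 0.2258 = 0.1748
I = a² × P(1−P) = 0.80² × 0.1748 = 0.11189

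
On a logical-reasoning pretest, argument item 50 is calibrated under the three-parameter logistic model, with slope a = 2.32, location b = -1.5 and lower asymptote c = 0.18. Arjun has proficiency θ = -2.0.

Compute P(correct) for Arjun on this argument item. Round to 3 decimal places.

0.376

P(θ) = c + (1 − c) · 1 / (1 + exp(−a(θ − b)))
Exponent: 2.32 × (-2.0 − (-1.5)) = -1.1600
1/(1 + e^{1.1600}) = 0.2387
P = 0.18 + 0.82 × 0.2387 = 0.3757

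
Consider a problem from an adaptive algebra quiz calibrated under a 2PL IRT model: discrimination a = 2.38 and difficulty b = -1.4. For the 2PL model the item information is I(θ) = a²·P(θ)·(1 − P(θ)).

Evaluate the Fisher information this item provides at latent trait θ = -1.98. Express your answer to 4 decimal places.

0.9095

P = 1/(1+e^{1.3804}) = 0.2009
P(1−P) = 0.2009 × 0.7991 = 0.1606
I = a² × P(1−P) = 2.38² × 0.1606 = 0.90951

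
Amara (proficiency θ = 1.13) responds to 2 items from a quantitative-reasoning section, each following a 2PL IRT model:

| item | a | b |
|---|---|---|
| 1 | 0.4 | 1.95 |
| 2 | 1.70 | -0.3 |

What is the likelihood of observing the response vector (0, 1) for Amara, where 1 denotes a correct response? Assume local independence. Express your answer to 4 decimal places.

0.5343

P(θ) = 1 / (1 + exp(−a(θ − b)))
P_1 = 1/(1+e^{0.3280}) = 0.4187
P_2 = 1/(1+e^{-2.4310}) = 0.9192
L = (1−P_1) × P_2 = 0.5813 × 0.9192 = 0.53428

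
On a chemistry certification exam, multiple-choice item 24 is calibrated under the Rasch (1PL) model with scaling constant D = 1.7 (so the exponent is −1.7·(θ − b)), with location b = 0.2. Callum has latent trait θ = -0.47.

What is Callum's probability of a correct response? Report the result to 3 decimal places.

0.243

P(θ) = 1 / (1 + exp(−D·(θ − b)))
Exponent: 1.7 × (-0.47 − 0.2) = -1.1390
1/(1 + e^{1.1390}) = 0.2425
P = 0.2425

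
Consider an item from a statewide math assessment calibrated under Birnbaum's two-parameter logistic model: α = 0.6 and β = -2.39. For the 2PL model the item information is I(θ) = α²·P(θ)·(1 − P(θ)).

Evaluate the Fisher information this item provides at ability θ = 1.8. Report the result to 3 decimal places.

0.025

P = 1/(1+e^{-2.5140}) = 0.9251
P(1−P) = 0.9251 × 0.0749 = 0.0693
I = α² × P(1−P) = 0.6² × 0.0693 = 0.02494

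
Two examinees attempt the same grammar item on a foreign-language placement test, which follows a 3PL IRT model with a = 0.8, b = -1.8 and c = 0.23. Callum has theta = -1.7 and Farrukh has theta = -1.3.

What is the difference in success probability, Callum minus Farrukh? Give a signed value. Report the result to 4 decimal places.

-0.0606

P(theta) = c + (1 − c) · 1 / (1 + exp(−a(theta − b)))
P(Callum) = 0.6304  [exponent 0.0800]
P(Farrukh) = 0.6910  [exponent 0.4000]
Difference = 0.6304 − 0.6910 = -0.0606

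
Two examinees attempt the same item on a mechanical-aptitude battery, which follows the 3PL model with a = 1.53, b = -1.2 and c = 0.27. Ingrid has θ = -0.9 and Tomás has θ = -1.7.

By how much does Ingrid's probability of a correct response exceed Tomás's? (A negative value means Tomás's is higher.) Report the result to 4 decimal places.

P(θ) = c + (1 − c) · 1 / (1 + exp(−a(θ − b)))
P(Ingrid) = 0.7173  [exponent 0.4590]
P(Tomás) = 0.5018  [exponent -0.7650]
Difference = 0.7173 − 0.5018 = 0.2155

0.2155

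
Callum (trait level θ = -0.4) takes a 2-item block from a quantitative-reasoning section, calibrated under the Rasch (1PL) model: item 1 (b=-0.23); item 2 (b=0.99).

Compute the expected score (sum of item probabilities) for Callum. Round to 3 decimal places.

0.657

P(θ) = 1 / (1 + exp(−(θ − b)))
P_1 = 1/(1+e^{0.1700}) = 0.4576
P_2 = 1/(1+e^{1.3900}) = 0.1994
E[score] = 0.4576 + 0.1994 = 0.6570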